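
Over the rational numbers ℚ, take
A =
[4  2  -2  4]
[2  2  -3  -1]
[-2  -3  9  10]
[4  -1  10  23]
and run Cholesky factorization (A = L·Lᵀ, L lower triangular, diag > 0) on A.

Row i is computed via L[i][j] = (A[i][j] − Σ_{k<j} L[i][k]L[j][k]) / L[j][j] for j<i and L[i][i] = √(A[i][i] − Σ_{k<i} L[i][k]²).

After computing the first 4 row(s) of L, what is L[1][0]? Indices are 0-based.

Step 1: L[0][0] = √(4) = 2.
  L[1][0] = (2) / L[0][0] = 1.
Step 2: L[1][1] = √(1) = 1.
  L[2][0] = (-2) / L[0][0] = -1.
  L[2][1] = (-2) / L[1][1] = -2.
Step 3: L[2][2] = √(4) = 2.
  L[3][0] = (4) / L[0][0] = 2.
  L[3][1] = (-3) / L[1][1] = -3.
  L[3][2] = (6) / L[2][2] = 3.
Step 4: L[3][3] = √(1) = 1.

L[1][0] = 1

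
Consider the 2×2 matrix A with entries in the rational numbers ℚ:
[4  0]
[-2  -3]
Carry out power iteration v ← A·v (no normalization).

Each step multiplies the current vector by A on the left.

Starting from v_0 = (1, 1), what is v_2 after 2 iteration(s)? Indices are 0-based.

v_2 = (16, 7)

v_0 = (1, 1).
v_1 = A·v_0 = (4, -5).
v_2 = A·v_1 = (16, 7).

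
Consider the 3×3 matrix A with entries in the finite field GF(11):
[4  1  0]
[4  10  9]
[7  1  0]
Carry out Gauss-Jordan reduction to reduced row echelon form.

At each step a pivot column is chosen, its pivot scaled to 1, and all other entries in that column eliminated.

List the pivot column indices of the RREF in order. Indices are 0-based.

step 1: normalize row 0 (÷4) = (1, 3, 0)
  row 1: subtract 4×row0 = (0, 9, 9)
  row 2: subtract 7×row0 = (0, 2, 0)
step 2: normalize row 1 (÷9) = (0, 1, 1)
  row 0: subtract 3×row1 = (1, 0, 8)
  row 2: subtract 2×row1 = (0, 0, 9)
step 3: normalize row 2 (÷9) = (0, 0, 1)
  row 0: subtract 8×row2 = (1, 0, 0)
  row 1: subtract 1×row2 = (0, 1, 0)

pivot columns: 0, 1, 2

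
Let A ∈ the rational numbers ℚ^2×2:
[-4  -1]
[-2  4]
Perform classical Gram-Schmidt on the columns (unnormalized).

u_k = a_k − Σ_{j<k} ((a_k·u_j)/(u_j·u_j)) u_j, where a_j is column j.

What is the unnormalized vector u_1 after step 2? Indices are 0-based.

Step 1: u_0 = a_0 = (-4, -2).
Step 2: u_1 = a_1 − (-1/5)·u_0 = (-9/5, 18/5).

u_1 = (-9/5, 18/5)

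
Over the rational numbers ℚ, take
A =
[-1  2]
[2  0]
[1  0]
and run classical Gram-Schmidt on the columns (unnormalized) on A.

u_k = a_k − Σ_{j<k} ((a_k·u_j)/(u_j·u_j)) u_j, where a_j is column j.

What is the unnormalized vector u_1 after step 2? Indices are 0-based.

Step 1: u_0 = a_0 = (-1, 2, 1).
Step 2: u_1 = a_1 − (-1/3)·u_0 = (5/3, 2/3, 1/3).

u_1 = (5/3, 2/3, 1/3)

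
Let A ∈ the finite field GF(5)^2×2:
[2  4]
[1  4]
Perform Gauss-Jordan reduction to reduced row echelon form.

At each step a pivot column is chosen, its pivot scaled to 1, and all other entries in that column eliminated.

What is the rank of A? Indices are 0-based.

rank = 2

step 1: normalize row 0 (÷2) = (1, 2)
  row 1: subtract 1×row0 = (0, 2)
step 2: normalize row 1 (÷2) = (0, 1)
  row 0: subtract 2×row1 = (1, 0)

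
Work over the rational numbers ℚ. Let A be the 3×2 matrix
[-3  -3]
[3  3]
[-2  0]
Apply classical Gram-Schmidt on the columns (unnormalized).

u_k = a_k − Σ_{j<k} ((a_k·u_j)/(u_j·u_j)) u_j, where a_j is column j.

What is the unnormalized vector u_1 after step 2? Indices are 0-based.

Step 1: u_0 = a_0 = (-3, 3, -2).
Step 2: u_1 = a_1 − (9/11)·u_0 = (-6/11, 6/11, 18/11).

u_1 = (-6/11, 6/11, 18/11)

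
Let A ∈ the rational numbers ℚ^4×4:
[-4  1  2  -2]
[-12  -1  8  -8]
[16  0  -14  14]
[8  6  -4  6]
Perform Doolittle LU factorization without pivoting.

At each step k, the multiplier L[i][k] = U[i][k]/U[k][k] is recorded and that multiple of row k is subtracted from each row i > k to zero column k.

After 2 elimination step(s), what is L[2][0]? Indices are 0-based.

L[2][0] = -4

Step 1: pivot at (0,0) is -4.
  row1 ← row1 − (3)·row0  ⇒  L[1][0]=3, U row1=(0, -4, 2, -2)
  row2 ← row2 − (-4)·row0  ⇒  L[2][0]=-4, U row2=(0, 4, -6, 6)
  row3 ← row3 − (-2)·row0  ⇒  L[3][0]=-2, U row3=(0, 8, 0, 2)
Step 2: pivot at (1,1) is -4.
  row2 ← row2 − (-1)·row1  ⇒  L[2][1]=-1, U row2=(0, 0, -4, 4)
  row3 ← row3 − (-2)·row1  ⇒  L[3][1]=-2, U row3=(0, 0, 4, -2)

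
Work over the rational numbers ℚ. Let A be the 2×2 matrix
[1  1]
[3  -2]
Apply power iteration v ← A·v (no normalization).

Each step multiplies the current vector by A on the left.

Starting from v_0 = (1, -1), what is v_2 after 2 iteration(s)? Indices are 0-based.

v_2 = (5, -10)

v_0 = (1, -1).
v_1 = A·v_0 = (0, 5).
v_2 = A·v_1 = (5, -10).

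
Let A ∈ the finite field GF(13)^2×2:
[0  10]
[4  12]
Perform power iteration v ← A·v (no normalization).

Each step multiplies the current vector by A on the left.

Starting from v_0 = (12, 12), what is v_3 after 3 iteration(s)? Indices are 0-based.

v_0 = (12, 12).
v_1 = A·v_0 = (3, 10).
v_2 = A·v_1 = (9, 2).
v_3 = A·v_2 = (7, 8).

v_3 = (7, 8)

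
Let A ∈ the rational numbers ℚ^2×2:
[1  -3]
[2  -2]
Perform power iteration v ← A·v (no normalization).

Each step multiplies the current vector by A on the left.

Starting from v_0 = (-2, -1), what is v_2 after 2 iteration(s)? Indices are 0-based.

v_0 = (-2, -1).
v_1 = A·v_0 = (1, -2).
v_2 = A·v_1 = (7, 6).

v_2 = (7, 6)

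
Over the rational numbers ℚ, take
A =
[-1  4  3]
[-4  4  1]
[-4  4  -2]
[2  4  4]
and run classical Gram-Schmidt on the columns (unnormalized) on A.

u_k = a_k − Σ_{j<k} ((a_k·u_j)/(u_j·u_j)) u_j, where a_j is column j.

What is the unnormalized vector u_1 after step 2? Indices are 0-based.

Step 1: u_0 = a_0 = (-1, -4, -4, 2).
Step 2: u_1 = a_1 − (-28/37)·u_0 = (120/37, 36/37, 36/37, 204/37).

u_1 = (120/37, 36/37, 36/37, 204/37)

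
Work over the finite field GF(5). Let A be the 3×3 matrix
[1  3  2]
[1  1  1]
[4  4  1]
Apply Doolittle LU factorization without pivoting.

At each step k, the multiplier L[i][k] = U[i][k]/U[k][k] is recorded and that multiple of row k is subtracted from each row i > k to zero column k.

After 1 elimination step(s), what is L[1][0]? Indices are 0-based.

L[1][0] = 1

[col 0] pivot 1
  R1 -= 1*R0 → (0, 3, 4)  (L[1][0] := 1)
  R2 -= 4*R0 → (0, 2, 3)  (L[2][0] := 4)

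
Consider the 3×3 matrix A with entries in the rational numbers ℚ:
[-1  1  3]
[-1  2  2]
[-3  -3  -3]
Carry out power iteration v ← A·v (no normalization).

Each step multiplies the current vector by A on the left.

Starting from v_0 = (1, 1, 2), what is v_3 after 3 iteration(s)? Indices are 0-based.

v_0 = (1, 1, 2).
v_1 = A·v_0 = (6, 5, -12).
v_2 = A·v_1 = (-37, -20, 3).
v_3 = A·v_2 = (26, 3, 162).

v_3 = (26, 3, 162)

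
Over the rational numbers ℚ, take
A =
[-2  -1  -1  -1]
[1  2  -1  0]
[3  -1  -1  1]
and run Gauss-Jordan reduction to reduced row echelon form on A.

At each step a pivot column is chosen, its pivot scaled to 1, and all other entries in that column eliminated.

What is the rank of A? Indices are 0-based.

[1] R0 /= -2  ⇒  (1, 1/2, 1/2, 1/2)
     R1 -= 1·R0  ⇒  (0, 3/2, -3/2, -1/2)
     R2 -= 3·R0  ⇒  (0, -5/2, -5/2, -1/2)
[2] R1 /= 3/2  ⇒  (0, 1, -1, -1/3)
     R0 -= 1/2·R1  ⇒  (1, 0, 1, 2/3)
     R2 -= -5/2·R1  ⇒  (0, 0, -5, -4/3)
[3] R2 /= -5  ⇒  (0, 0, 1, 4/15)
     R0 -= 1·R2  ⇒  (1, 0, 0, 2/5)
     R1 -= -1·R2  ⇒  (0, 1, 0, -1/15)

rank = 3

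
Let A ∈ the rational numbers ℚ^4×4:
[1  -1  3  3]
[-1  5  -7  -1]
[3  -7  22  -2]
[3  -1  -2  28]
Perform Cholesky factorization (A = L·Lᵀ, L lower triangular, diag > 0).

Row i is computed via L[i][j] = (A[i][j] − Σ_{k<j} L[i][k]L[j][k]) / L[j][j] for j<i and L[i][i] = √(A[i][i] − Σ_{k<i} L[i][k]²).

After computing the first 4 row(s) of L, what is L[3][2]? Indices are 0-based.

Step 1: L[0][0] = √(1) = 1.
  L[1][0] = (-1) / L[0][0] = -1.
Step 2: L[1][1] = √(4) = 2.
  L[2][0] = (3) / L[0][0] = 3.
  L[2][1] = (-4) / L[1][1] = -2.
Step 3: L[2][2] = √(9) = 3.
  L[3][0] = (3) / L[0][0] = 3.
  L[3][1] = (2) / L[1][1] = 1.
  L[3][2] = (-9) / L[2][2] = -3.
Step 4: L[3][3] = √(9) = 3.

L[3][2] = -3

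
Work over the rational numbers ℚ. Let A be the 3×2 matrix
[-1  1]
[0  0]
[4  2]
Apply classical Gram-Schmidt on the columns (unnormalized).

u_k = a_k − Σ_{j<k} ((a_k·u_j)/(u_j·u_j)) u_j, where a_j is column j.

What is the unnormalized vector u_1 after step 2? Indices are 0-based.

Step 1: u_0 = a_0 = (-1, 0, 4).
Step 2: u_1 = a_1 − (7/17)·u_0 = (24/17, 0, 6/17).

u_1 = (24/17, 0, 6/17)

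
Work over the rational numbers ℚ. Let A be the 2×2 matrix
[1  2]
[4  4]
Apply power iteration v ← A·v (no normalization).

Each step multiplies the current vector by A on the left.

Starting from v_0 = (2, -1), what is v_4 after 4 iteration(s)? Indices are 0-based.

v_4 = (232, 544)

v_0 = (2, -1).
v_1 = A·v_0 = (0, 4).
v_2 = A·v_1 = (8, 16).
v_3 = A·v_2 = (40, 96).
v_4 = A·v_3 = (232, 544).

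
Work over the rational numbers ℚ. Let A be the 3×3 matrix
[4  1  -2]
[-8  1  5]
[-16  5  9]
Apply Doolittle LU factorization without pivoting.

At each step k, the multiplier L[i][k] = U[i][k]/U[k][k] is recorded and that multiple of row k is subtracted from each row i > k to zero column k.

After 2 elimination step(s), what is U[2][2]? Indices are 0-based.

[col 0] pivot 4
  R1 -= -2*R0 → (0, 3, 1)  (L[1][0] := -2)
  R2 -= -4*R0 → (0, 9, 1)  (L[2][0] := -4)
[col 1] pivot 3
  R2 -= 3*R1 → (0, 0, -2)  (L[2][1] := 3)

U[2][2] = -2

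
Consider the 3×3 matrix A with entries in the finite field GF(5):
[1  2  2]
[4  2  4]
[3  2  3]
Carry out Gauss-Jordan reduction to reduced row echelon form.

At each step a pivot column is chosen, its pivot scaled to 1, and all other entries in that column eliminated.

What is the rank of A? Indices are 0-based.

rank = 3

pivot(0,0)=1: scale R0 → (1, 2, 2)
  clear (1,0): R1 −= (4)R0 → (0, 4, 1)
  clear (2,0): R2 −= (3)R0 → (0, 1, 2)
pivot(1,1)=4: scale R1 → (0, 1, 4)
  clear (0,1): R0 −= (2)R1 → (1, 0, 4)
  clear (2,1): R2 −= (1)R1 → (0, 0, 3)
pivot(2,2)=3: scale R2 → (0, 0, 1)
  clear (0,2): R0 −= (4)R2 → (1, 0, 0)
  clear (1,2): R1 −= (4)R2 → (0, 1, 0)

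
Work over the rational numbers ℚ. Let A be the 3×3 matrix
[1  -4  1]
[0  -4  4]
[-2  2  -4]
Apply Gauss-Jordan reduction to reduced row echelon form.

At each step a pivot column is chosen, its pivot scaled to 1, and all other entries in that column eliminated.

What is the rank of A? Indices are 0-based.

rank = 3

step 1: normalize row 0 (÷1) = (1, -4, 1)
  row 2: subtract -2×row0 = (0, -6, -2)
step 2: normalize row 1 (÷-4) = (0, 1, -1)
  row 0: subtract -4×row1 = (1, 0, -3)
  row 2: subtract -6×row1 = (0, 0, -8)
step 3: normalize row 2 (÷-8) = (0, 0, 1)
  row 0: subtract -3×row2 = (1, 0, 0)
  row 1: subtract -1×row2 = (0, 1, 0)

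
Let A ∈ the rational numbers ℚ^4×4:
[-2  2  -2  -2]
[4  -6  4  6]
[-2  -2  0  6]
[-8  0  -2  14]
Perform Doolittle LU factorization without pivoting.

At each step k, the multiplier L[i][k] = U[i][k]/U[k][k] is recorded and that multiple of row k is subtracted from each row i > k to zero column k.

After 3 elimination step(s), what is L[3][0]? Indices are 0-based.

[col 0] pivot -2
  R1 -= -2*R0 → (0, -2, 0, 2)  (L[1][0] := -2)
  R2 -= 1*R0 → (0, -4, 2, 8)  (L[2][0] := 1)
  R3 -= 4*R0 → (0, -8, 6, 22)  (L[3][0] := 4)
[col 1] pivot -2
  R2 -= 2*R1 → (0, 0, 2, 4)  (L[2][1] := 2)
  R3 -= 4*R1 → (0, 0, 6, 14)  (L[3][1] := 4)
[col 2] pivot 2
  R3 -= 3*R2 → (0, 0, 0, 2)  (L[3][2] := 3)

L[3][0] = 4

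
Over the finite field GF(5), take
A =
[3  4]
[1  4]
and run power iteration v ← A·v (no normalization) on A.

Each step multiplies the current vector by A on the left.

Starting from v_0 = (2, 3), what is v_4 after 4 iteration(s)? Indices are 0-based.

v_0 = (2, 3).
v_1 = A·v_0 = (3, 4).
v_2 = A·v_1 = (0, 4).
v_3 = A·v_2 = (1, 1).
v_4 = A·v_3 = (2, 0).

v_4 = (2, 0)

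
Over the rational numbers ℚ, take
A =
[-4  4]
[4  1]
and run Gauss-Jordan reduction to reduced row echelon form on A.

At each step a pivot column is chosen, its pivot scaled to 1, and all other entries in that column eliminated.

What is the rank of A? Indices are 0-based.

pivot(0,0)=-4: scale R0 → (1, -1)
  clear (1,0): R1 −= (4)R0 → (0, 5)
pivot(1,1)=5: scale R1 → (0, 1)
  clear (0,1): R0 −= (-1)R1 → (1, 0)

rank = 2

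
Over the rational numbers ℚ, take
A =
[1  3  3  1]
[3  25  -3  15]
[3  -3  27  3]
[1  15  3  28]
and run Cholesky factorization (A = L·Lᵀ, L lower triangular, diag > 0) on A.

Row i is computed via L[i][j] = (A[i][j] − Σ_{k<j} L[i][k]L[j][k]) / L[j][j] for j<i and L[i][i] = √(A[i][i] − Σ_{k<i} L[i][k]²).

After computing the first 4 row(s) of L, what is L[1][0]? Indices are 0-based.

Step 1: L[0][0] = √(1) = 1.
  L[1][0] = (3) / L[0][0] = 3.
Step 2: L[1][1] = √(16) = 4.
  L[2][0] = (3) / L[0][0] = 3.
  L[2][1] = (-12) / L[1][1] = -3.
Step 3: L[2][2] = √(9) = 3.
  L[3][0] = (1) / L[0][0] = 1.
  L[3][1] = (12) / L[1][1] = 3.
  L[3][2] = (9) / L[2][2] = 3.
Step 4: L[3][3] = √(9) = 3.

L[1][0] = 3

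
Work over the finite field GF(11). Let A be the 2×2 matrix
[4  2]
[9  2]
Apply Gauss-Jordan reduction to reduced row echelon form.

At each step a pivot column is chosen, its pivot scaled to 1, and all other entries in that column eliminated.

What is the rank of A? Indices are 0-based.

step 1: normalize row 0 (÷4) = (1, 6)
  row 1: subtract 9×row0 = (0, 3)
step 2: normalize row 1 (÷3) = (0, 1)
  row 0: subtract 6×row1 = (1, 0)

rank = 2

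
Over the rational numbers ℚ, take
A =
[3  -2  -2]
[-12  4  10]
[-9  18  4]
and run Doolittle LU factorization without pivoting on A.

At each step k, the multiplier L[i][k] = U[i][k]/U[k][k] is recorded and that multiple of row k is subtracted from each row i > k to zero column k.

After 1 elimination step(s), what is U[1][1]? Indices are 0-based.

k=0: U[0][0]=3
  eliminate (1,0): mult=-4, new row 1: (0, -4, 2); set L[1][0]=-4
  eliminate (2,0): mult=-3, new row 2: (0, 12, -2); set L[2][0]=-3

U[1][1] = -4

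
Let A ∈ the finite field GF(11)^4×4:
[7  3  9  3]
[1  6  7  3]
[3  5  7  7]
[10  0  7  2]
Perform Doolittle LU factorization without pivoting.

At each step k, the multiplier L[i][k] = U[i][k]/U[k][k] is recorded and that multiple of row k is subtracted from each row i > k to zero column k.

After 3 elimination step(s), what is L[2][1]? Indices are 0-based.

k=0: U[0][0]=7
  eliminate (1,0): mult=8, new row 1: (0, 4, 1, 1); set L[1][0]=8
  eliminate (2,0): mult=2, new row 2: (0, 10, 0, 1); set L[2][0]=2
  eliminate (3,0): mult=3, new row 3: (0, 2, 2, 4); set L[3][0]=3
k=1: U[1][1]=4
  eliminate (2,1): mult=8, new row 2: (0, 0, 3, 4); set L[2][1]=8
  eliminate (3,1): mult=6, new row 3: (0, 0, 7, 9); set L[3][1]=6
k=2: U[2][2]=3
  eliminate (3,2): mult=6, new row 3: (0, 0, 0, 7); set L[3][2]=6

L[2][1] = 8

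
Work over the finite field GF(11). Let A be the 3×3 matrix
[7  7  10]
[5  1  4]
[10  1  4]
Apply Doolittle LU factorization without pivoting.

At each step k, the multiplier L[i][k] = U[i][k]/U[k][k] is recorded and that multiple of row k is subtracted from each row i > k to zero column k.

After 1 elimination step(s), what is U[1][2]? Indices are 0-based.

U[1][2] = 0

k=0: U[0][0]=7
  eliminate (1,0): mult=7, new row 1: (0, 7, 0); set L[1][0]=7
  eliminate (2,0): mult=3, new row 2: (0, 2, 7); set L[2][0]=3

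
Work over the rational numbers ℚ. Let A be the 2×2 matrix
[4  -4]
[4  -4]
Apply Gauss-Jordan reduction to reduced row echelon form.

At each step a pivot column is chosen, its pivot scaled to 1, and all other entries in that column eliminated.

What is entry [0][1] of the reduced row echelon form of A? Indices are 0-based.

M[0][1] = -1

step 1: normalize row 0 (÷4) = (1, -1)
  row 1: subtract 4×row0 = (0, 0)
skip col 1 (zero from row 1)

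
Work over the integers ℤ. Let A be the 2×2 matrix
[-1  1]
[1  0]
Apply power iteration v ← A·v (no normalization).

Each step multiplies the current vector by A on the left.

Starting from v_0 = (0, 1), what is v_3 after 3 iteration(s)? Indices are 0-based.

v_3 = (2, -1)

v_0 = (0, 1).
v_1 = A·v_0 = (1, 0).
v_2 = A·v_1 = (-1, 1).
v_3 = A·v_2 = (2, -1).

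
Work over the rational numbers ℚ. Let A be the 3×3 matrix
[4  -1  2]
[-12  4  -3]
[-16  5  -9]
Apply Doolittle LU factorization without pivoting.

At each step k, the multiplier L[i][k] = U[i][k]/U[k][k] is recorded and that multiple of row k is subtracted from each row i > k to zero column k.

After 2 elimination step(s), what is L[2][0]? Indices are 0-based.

Step 1: pivot at (0,0) is 4.
  row1 ← row1 − (-3)·row0  ⇒  L[1][0]=-3, U row1=(0, 1, 3)
  row2 ← row2 − (-4)·row0  ⇒  L[2][0]=-4, U row2=(0, 1, -1)
Step 2: pivot at (1,1) is 1.
  row2 ← row2 − (1)·row1  ⇒  L[2][1]=1, U row2=(0, 0, -4)

L[2][0] = -4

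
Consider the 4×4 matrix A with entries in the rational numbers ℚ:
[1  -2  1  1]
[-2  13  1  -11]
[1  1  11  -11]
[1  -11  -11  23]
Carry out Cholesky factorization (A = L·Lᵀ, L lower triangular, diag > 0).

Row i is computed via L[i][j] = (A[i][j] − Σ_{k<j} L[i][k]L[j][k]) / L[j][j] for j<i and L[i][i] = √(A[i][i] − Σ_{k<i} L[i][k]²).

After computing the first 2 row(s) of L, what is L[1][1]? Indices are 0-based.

L[1][1] = 3

Step 1: L[0][0] = √(1) = 1.
  L[1][0] = (-2) / L[0][0] = -2.
Step 2: L[1][1] = √(9) = 3.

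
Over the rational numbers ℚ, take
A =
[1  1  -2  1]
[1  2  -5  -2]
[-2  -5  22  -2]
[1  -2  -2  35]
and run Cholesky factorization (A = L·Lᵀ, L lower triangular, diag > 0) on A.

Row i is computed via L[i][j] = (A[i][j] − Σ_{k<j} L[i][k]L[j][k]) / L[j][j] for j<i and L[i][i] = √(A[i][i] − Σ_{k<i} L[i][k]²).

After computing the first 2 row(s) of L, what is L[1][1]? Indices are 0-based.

L[1][1] = 1

Step 1: L[0][0] = √(1) = 1.
  L[1][0] = (1) / L[0][0] = 1.
Step 2: L[1][1] = √(1) = 1.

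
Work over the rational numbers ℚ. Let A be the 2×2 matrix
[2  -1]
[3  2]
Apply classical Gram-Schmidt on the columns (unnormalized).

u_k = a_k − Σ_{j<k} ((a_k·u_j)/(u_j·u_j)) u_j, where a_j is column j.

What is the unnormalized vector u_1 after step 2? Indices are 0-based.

u_1 = (-21/13, 14/13)

Step 1: u_0 = a_0 = (2, 3).
Step 2: u_1 = a_1 − (4/13)·u_0 = (-21/13, 14/13).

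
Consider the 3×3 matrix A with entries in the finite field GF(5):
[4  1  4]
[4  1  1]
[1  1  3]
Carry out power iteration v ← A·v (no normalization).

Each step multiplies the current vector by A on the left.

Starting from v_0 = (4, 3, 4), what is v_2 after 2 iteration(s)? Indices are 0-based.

v_2 = (4, 2, 0)

v_0 = (4, 3, 4).
v_1 = A·v_0 = (0, 3, 4).
v_2 = A·v_1 = (4, 2, 0).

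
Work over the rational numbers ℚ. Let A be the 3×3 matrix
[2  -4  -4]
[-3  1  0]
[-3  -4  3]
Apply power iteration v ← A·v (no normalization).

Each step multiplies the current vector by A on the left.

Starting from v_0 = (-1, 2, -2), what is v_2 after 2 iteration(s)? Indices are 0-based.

v_0 = (-1, 2, -2).
v_1 = A·v_0 = (-2, 5, -11).
v_2 = A·v_1 = (20, 11, -47).

v_2 = (20, 11, -47)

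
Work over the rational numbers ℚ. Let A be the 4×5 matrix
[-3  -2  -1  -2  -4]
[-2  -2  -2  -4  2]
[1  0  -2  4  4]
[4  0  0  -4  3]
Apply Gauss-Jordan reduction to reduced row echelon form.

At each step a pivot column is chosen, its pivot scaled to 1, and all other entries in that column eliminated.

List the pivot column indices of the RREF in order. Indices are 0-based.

[1] R0 /= -3  ⇒  (1, 2/3, 1/3, 2/3, 4/3)
     R1 -= -2·R0  ⇒  (0, -2/3, -4/3, -8/3, 14/3)
     R2 -= 1·R0  ⇒  (0, -2/3, -7/3, 10/3, 8/3)
     R3 -= 4·R0  ⇒  (0, -8/3, -4/3, -20/3, -7/3)
[2] R1 /= -2/3  ⇒  (0, 1, 2, 4, -7)
     R0 -= 2/3·R1  ⇒  (1, 0, -1, -2, 6)
     R2 -= -2/3·R1  ⇒  (0, 0, -1, 6, -2)
     R3 -= -8/3·R1  ⇒  (0, 0, 4, 4, -21)
[3] R2 /= -1  ⇒  (0, 0, 1, -6, 2)
     R0 -= -1·R2  ⇒  (1, 0, 0, -8, 8)
     R1 -= 2·R2  ⇒  (0, 1, 0, 16, -11)
     R3 -= 4·R2  ⇒  (0, 0, 0, 28, -29)
[4] R3 /= 28  ⇒  (0, 0, 0, 1, -29/28)
     R0 -= -8·R3  ⇒  (1, 0, 0, 0, -2/7)
     R1 -= 16·R3  ⇒  (0, 1, 0, 0, 39/7)
     R2 -= -6·R3  ⇒  (0, 0, 1, 0, -59/14)

pivot columns: 0, 1, 2, 3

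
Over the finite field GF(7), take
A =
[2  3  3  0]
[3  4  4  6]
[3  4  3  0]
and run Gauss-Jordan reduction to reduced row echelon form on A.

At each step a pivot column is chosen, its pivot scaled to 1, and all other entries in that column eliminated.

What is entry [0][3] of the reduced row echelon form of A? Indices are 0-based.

[1] R0 /= 2  ⇒  (1, 5, 5, 0)
     R1 -= 3·R0  ⇒  (0, 3, 3, 6)
     R2 -= 3·R0  ⇒  (0, 3, 2, 0)
[2] R1 /= 3  ⇒  (0, 1, 1, 2)
     R0 -= 5·R1  ⇒  (1, 0, 0, 4)
     R2 -= 3·R1  ⇒  (0, 0, 6, 1)
[3] R2 /= 6  ⇒  (0, 0, 1, 6)
     R1 -= 1·R2  ⇒  (0, 1, 0, 3)

M[0][3] = 4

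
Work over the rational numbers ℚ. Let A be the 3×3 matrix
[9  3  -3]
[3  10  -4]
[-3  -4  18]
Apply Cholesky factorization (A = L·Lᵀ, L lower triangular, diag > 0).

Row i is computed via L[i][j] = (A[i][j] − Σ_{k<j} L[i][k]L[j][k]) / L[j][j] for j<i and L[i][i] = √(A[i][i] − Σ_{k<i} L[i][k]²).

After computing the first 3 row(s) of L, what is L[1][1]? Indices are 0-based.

Step 1: L[0][0] = √(9) = 3.
  L[1][0] = (3) / L[0][0] = 1.
Step 2: L[1][1] = √(9) = 3.
  L[2][0] = (-3) / L[0][0] = -1.
  L[2][1] = (-3) / L[1][1] = -1.
Step 3: L[2][2] = √(16) = 4.

L[1][1] = 3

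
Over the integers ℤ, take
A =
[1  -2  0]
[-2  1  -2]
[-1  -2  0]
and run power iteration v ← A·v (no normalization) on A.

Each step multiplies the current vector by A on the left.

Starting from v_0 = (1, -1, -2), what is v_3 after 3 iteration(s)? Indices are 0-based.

v_3 = (15, 1, 13)

v_0 = (1, -1, -2).
v_1 = A·v_0 = (3, 1, 1).
v_2 = A·v_1 = (1, -7, -5).
v_3 = A·v_2 = (15, 1, 13).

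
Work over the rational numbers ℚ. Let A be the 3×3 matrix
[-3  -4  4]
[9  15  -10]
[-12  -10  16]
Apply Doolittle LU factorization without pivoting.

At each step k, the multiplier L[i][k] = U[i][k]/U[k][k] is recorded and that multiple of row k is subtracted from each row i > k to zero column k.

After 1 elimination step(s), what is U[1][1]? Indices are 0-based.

[col 0] pivot -3
  R1 -= -3*R0 → (0, 3, 2)  (L[1][0] := -3)
  R2 -= 4*R0 → (0, 6, 0)  (L[2][0] := 4)

U[1][1] = 3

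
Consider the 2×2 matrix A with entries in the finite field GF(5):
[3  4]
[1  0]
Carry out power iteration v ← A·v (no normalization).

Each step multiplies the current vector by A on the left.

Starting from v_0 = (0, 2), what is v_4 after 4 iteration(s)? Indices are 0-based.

v_4 = (3, 4)

v_0 = (0, 2).
v_1 = A·v_0 = (3, 0).
v_2 = A·v_1 = (4, 3).
v_3 = A·v_2 = (4, 4).
v_4 = A·v_3 = (3, 4).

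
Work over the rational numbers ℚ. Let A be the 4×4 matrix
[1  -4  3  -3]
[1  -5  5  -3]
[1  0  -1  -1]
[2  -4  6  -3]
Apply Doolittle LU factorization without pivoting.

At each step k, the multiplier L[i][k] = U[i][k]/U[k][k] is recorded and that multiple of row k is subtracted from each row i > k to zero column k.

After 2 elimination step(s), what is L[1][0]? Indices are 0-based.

Step 1: pivot at (0,0) is 1.
  row1 ← row1 − (1)·row0  ⇒  L[1][0]=1, U row1=(0, -1, 2, 0)
  row2 ← row2 − (1)·row0  ⇒  L[2][0]=1, U row2=(0, 4, -4, 2)
  row3 ← row3 − (2)·row0  ⇒  L[3][0]=2, U row3=(0, 4, 0, 3)
Step 2: pivot at (1,1) is -1.
  row2 ← row2 − (-4)·row1  ⇒  L[2][1]=-4, U row2=(0, 0, 4, 2)
  row3 ← row3 − (-4)·row1  ⇒  L[3][1]=-4, U row3=(0, 0, 8, 3)

L[1][0] = 1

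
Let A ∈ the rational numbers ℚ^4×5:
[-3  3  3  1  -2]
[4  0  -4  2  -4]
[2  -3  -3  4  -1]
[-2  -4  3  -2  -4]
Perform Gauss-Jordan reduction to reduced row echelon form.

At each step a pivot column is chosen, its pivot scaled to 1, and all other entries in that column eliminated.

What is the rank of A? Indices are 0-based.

step 1: normalize row 0 (÷-3) = (1, -1, -1, -1/3, 2/3)
  row 1: subtract 4×row0 = (0, 4, 0, 10/3, -20/3)
  row 2: subtract 2×row0 = (0, -1, -1, 14/3, -7/3)
  row 3: subtract -2×row0 = (0, -6, 1, -8/3, -8/3)
step 2: normalize row 1 (÷4) = (0, 1, 0, 5/6, -5/3)
  row 0: subtract -1×row1 = (1, 0, -1, 1/2, -1)
  row 2: subtract -1×row1 = (0, 0, -1, 11/2, -4)
  row 3: subtract -6×row1 = (0, 0, 1, 7/3, -38/3)
step 3: normalize row 2 (÷-1) = (0, 0, 1, -11/2, 4)
  row 0: subtract -1×row2 = (1, 0, 0, -5, 3)
  row 3: subtract 1×row2 = (0, 0, 0, 47/6, -50/3)
step 4: normalize row 3 (÷47/6) = (0, 0, 0, 1, -100/47)
  row 0: subtract -5×row3 = (1, 0, 0, 0, -359/47)
  row 1: subtract 5/6×row3 = (0, 1, 0, 0, 5/47)
  row 2: subtract -11/2×row3 = (0, 0, 1, 0, -362/47)

rank = 4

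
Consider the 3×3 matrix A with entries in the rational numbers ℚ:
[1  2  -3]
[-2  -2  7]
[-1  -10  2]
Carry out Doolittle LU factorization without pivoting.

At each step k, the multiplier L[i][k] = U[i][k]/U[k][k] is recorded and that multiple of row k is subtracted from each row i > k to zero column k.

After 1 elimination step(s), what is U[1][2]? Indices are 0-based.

k=0: U[0][0]=1
  eliminate (1,0): mult=-2, new row 1: (0, 2, 1); set L[1][0]=-2
  eliminate (2,0): mult=-1, new row 2: (0, -8, -1); set L[2][0]=-1

U[1][2] = 1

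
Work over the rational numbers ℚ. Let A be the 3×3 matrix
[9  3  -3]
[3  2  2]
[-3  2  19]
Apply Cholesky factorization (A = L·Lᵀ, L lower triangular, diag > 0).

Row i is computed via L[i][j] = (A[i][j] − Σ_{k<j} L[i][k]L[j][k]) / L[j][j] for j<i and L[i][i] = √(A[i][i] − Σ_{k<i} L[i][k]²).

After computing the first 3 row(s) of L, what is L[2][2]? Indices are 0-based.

L[2][2] = 3

Step 1: L[0][0] = √(9) = 3.
  L[1][0] = (3) / L[0][0] = 1.
Step 2: L[1][1] = √(1) = 1.
  L[2][0] = (-3) / L[0][0] = -1.
  L[2][1] = (3) / L[1][1] = 3.
Step 3: L[2][2] = √(9) = 3.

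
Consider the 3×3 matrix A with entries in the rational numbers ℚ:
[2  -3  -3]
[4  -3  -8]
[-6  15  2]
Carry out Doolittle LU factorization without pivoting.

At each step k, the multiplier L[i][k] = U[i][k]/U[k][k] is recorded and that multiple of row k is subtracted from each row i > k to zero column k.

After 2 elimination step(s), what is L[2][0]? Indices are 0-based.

k=0: U[0][0]=2
  eliminate (1,0): mult=2, new row 1: (0, 3, -2); set L[1][0]=2
  eliminate (2,0): mult=-3, new row 2: (0, 6, -7); set L[2][0]=-3
k=1: U[1][1]=3
  eliminate (2,1): mult=2, new row 2: (0, 0, -3); set L[2][1]=2

L[2][0] = -3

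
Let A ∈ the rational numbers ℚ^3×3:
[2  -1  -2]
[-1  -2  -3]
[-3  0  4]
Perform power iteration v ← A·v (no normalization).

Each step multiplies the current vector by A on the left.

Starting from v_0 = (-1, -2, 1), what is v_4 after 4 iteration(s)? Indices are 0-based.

v_0 = (-1, -2, 1).
v_1 = A·v_0 = (-2, 2, 7).
v_2 = A·v_1 = (-20, -23, 34).
v_3 = A·v_2 = (-85, -36, 196).
v_4 = A·v_3 = (-526, -431, 1039).

v_4 = (-526, -431, 1039)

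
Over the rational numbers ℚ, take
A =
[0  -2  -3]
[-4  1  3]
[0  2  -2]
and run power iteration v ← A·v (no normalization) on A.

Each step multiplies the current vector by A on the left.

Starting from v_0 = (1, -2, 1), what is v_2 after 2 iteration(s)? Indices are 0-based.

v_2 = (24, -25, 6)

v_0 = (1, -2, 1).
v_1 = A·v_0 = (1, -3, -6).
v_2 = A·v_1 = (24, -25, 6).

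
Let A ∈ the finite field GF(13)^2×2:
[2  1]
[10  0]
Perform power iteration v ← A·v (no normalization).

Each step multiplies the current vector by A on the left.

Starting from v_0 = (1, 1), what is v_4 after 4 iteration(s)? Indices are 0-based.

v_4 = (11, 9)

v_0 = (1, 1).
v_1 = A·v_0 = (3, 10).
v_2 = A·v_1 = (3, 4).
v_3 = A·v_2 = (10, 4).
v_4 = A·v_3 = (11, 9).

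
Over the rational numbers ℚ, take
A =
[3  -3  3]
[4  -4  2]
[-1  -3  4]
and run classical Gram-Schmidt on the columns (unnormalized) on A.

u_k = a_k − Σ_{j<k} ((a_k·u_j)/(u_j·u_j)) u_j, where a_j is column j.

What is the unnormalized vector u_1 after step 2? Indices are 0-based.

u_1 = (-6/13, -8/13, -50/13)

Step 1: u_0 = a_0 = (3, 4, -1).
Step 2: u_1 = a_1 − (-11/13)·u_0 = (-6/13, -8/13, -50/13).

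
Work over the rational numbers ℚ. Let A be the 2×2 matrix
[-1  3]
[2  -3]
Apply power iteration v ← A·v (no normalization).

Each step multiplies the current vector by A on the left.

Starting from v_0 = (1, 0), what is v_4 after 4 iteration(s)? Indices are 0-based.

v_0 = (1, 0).
v_1 = A·v_0 = (-1, 2).
v_2 = A·v_1 = (7, -8).
v_3 = A·v_2 = (-31, 38).
v_4 = A·v_3 = (145, -176).

v_4 = (145, -176)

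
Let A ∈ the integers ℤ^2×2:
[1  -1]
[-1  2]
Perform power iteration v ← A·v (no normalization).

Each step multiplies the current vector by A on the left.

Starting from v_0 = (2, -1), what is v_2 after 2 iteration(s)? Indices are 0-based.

v_2 = (7, -11)

v_0 = (2, -1).
v_1 = A·v_0 = (3, -4).
v_2 = A·v_1 = (7, -11).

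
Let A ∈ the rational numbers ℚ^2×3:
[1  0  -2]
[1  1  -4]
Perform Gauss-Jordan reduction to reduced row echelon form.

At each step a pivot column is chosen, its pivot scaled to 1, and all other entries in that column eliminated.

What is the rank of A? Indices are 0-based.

rank = 2

pivot(0,0)=1: scale R0 → (1, 0, -2)
  clear (1,0): R1 −= (1)R0 → (0, 1, -2)
pivot(1,1)=1: scale R1 → (0, 1, -2)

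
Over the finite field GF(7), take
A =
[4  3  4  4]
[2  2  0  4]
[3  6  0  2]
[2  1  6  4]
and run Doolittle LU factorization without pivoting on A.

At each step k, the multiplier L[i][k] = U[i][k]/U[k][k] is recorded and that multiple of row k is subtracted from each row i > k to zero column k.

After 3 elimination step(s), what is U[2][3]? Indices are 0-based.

Step 1: pivot at (0,0) is 4.
  row1 ← row1 − (4)·row0  ⇒  L[1][0]=4, U row1=(0, 4, 5, 2)
  row2 ← row2 − (6)·row0  ⇒  L[2][0]=6, U row2=(0, 2, 4, 6)
  row3 ← row3 − (4)·row0  ⇒  L[3][0]=4, U row3=(0, 3, 4, 2)
Step 2: pivot at (1,1) is 4.
  row2 ← row2 − (4)·row1  ⇒  L[2][1]=4, U row2=(0, 0, 5, 5)
  row3 ← row3 − (6)·row1  ⇒  L[3][1]=6, U row3=(0, 0, 2, 4)
Step 3: pivot at (2,2) is 5.
  row3 ← row3 − (6)·row2  ⇒  L[3][2]=6, U row3=(0, 0, 0, 2)

U[2][3] = 5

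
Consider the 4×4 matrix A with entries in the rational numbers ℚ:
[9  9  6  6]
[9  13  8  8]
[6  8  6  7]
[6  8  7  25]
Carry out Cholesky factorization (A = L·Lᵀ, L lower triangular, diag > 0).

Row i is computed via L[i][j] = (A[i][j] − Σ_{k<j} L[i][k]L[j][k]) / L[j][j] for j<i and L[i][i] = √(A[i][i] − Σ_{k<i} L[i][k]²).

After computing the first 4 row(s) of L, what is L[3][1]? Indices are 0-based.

Step 1: L[0][0] = √(9) = 3.
  L[1][0] = (9) / L[0][0] = 3.
Step 2: L[1][1] = √(4) = 2.
  L[2][0] = (6) / L[0][0] = 2.
  L[2][1] = (2) / L[1][1] = 1.
Step 3: L[2][2] = √(1) = 1.
  L[3][0] = (6) / L[0][0] = 2.
  L[3][1] = (2) / L[1][1] = 1.
  L[3][2] = (2) / L[2][2] = 2.
Step 4: L[3][3] = √(16) = 4.

L[3][1] = 1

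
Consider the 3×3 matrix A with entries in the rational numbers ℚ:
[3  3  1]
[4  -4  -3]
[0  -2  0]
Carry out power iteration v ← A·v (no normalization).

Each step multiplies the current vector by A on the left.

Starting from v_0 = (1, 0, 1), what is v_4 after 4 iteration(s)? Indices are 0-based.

v_4 = (267, 316, -36)

v_0 = (1, 0, 1).
v_1 = A·v_0 = (4, 1, 0).
v_2 = A·v_1 = (15, 12, -2).
v_3 = A·v_2 = (79, 18, -24).
v_4 = A·v_3 = (267, 316, -36).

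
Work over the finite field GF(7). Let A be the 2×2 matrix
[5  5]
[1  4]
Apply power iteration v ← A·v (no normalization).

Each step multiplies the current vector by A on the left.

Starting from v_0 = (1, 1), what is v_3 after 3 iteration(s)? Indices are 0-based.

v_0 = (1, 1).
v_1 = A·v_0 = (3, 5).
v_2 = A·v_1 = (5, 2).
v_3 = A·v_2 = (0, 6).

v_3 = (0, 6)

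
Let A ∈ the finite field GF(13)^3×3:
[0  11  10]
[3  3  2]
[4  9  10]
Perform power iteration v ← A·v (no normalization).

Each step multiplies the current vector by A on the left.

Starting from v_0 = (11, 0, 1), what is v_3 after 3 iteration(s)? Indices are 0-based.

v_0 = (11, 0, 1).
v_1 = A·v_0 = (10, 9, 2).
v_2 = A·v_1 = (2, 9, 11).
v_3 = A·v_2 = (1, 3, 4).

v_3 = (1, 3, 4)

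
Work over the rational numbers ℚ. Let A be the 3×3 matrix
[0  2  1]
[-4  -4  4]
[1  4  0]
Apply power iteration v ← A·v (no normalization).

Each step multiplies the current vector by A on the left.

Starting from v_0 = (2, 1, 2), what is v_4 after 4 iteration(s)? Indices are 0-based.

v_4 = (-178, 776, -508)

v_0 = (2, 1, 2).
v_1 = A·v_0 = (4, -4, 6).
v_2 = A·v_1 = (-2, 24, -12).
v_3 = A·v_2 = (36, -136, 94).
v_4 = A·v_3 = (-178, 776, -508).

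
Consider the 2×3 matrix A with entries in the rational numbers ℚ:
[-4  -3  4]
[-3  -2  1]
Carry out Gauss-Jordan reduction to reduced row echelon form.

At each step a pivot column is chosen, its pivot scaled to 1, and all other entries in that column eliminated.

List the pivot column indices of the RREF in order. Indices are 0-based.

pivot columns: 0, 1

step 1: normalize row 0 (÷-4) = (1, 3/4, -1)
  row 1: subtract -3×row0 = (0, 1/4, -2)
step 2: normalize row 1 (÷1/4) = (0, 1, -8)
  row 0: subtract 3/4×row1 = (1, 0, 5)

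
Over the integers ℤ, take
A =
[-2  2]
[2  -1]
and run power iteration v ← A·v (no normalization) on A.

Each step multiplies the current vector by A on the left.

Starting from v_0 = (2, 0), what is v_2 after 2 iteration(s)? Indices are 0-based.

v_2 = (16, -12)

v_0 = (2, 0).
v_1 = A·v_0 = (-4, 4).
v_2 = A·v_1 = (16, -12).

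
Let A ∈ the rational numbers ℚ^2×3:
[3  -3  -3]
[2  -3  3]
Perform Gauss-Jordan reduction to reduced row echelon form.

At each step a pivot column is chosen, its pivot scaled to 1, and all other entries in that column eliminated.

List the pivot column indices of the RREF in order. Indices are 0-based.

step 1: normalize row 0 (÷3) = (1, -1, -1)
  row 1: subtract 2×row0 = (0, -1, 5)
step 2: normalize row 1 (÷-1) = (0, 1, -5)
  row 0: subtract -1×row1 = (1, 0, -6)

pivot columns: 0, 1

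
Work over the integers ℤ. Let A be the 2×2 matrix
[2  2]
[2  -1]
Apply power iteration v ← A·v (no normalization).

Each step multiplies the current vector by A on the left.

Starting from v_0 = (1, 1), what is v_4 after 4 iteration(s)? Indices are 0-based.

v_0 = (1, 1).
v_1 = A·v_0 = (4, 1).
v_2 = A·v_1 = (10, 7).
v_3 = A·v_2 = (34, 13).
v_4 = A·v_3 = (94, 55).

v_4 = (94, 55)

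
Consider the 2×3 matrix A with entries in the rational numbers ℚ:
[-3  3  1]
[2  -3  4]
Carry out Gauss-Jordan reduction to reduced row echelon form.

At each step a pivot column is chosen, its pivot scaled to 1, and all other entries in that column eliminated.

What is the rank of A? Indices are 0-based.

[1] R0 /= -3  ⇒  (1, -1, -1/3)
     R1 -= 2·R0  ⇒  (0, -1, 14/3)
[2] R1 /= -1  ⇒  (0, 1, -14/3)
     R0 -= -1·R1  ⇒  (1, 0, -5)

rank = 2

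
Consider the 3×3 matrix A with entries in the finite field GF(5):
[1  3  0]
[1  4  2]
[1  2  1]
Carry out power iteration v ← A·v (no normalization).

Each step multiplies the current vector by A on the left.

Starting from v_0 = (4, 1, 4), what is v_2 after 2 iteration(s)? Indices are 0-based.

v_2 = (0, 1, 4)

v_0 = (4, 1, 4).
v_1 = A·v_0 = (2, 1, 0).
v_2 = A·v_1 = (0, 1, 4).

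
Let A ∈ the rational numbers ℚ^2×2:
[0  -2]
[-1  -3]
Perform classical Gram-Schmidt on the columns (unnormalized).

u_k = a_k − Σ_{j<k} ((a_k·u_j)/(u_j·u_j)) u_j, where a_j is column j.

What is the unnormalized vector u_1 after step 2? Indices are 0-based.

Step 1: u_0 = a_0 = (0, -1).
Step 2: u_1 = a_1 − (3)·u_0 = (-2, 0).

u_1 = (-2, 0)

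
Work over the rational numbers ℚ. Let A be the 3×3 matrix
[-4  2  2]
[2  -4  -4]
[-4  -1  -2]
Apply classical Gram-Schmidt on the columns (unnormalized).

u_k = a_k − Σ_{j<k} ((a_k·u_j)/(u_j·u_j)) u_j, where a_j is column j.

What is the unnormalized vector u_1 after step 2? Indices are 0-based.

Step 1: u_0 = a_0 = (-4, 2, -4).
Step 2: u_1 = a_1 − (-1/3)·u_0 = (2/3, -10/3, -7/3).

u_1 = (2/3, -10/3, -7/3)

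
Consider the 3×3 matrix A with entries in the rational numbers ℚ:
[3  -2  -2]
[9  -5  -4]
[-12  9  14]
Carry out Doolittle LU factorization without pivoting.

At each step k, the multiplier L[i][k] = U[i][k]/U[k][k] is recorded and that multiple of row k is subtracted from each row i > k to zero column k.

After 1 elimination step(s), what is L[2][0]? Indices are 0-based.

L[2][0] = -4

[col 0] pivot 3
  R1 -= 3*R0 → (0, 1, 2)  (L[1][0] := 3)
  R2 -= -4*R0 → (0, 1, 6)  (L[2][0] := -4)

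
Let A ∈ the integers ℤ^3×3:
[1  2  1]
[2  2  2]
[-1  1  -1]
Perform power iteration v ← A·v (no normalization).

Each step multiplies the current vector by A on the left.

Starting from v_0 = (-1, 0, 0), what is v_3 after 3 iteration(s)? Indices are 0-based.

v_0 = (-1, 0, 0).
v_1 = A·v_0 = (-1, -2, 1).
v_2 = A·v_1 = (-4, -4, -2).
v_3 = A·v_2 = (-14, -20, 2).

v_3 = (-14, -20, 2)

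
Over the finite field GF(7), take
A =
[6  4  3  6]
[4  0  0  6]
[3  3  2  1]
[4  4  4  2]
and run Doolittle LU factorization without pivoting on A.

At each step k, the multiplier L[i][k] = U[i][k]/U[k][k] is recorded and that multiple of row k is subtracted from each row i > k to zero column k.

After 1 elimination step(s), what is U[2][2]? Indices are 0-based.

[col 0] pivot 6
  R1 -= 3*R0 → (0, 2, 5, 2)  (L[1][0] := 3)
  R2 -= 4*R0 → (0, 1, 4, 5)  (L[2][0] := 4)
  R3 -= 3*R0 → (0, 6, 2, 5)  (L[3][0] := 3)

U[2][2] = 4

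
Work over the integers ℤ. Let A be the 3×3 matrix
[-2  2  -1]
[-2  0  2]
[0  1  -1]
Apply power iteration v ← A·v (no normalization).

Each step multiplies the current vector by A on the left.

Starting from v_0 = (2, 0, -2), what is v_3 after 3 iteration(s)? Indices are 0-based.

v_3 = (54, 8, 18)

v_0 = (2, 0, -2).
v_1 = A·v_0 = (-2, -8, 2).
v_2 = A·v_1 = (-14, 8, -10).
v_3 = A·v_2 = (54, 8, 18).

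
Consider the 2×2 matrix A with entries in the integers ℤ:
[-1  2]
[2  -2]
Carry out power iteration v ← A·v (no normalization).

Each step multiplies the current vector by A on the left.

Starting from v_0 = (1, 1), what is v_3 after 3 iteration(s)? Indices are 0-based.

v_3 = (5, -6)

v_0 = (1, 1).
v_1 = A·v_0 = (1, 0).
v_2 = A·v_1 = (-1, 2).
v_3 = A·v_2 = (5, -6).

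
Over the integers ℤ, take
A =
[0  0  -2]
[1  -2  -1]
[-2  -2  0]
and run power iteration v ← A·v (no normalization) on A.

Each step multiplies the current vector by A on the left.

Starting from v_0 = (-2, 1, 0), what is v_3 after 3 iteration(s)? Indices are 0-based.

v_0 = (-2, 1, 0).
v_1 = A·v_0 = (0, -4, 2).
v_2 = A·v_1 = (-4, 6, 8).
v_3 = A·v_2 = (-16, -24, -4).

v_3 = (-16, -24, -4)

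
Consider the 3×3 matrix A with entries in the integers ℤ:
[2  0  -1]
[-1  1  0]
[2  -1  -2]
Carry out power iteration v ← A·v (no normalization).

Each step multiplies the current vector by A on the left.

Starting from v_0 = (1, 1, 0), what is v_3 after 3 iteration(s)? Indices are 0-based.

v_3 = (4, -5, 4)

v_0 = (1, 1, 0).
v_1 = A·v_0 = (2, 0, 1).
v_2 = A·v_1 = (3, -2, 2).
v_3 = A·v_2 = (4, -5, 4).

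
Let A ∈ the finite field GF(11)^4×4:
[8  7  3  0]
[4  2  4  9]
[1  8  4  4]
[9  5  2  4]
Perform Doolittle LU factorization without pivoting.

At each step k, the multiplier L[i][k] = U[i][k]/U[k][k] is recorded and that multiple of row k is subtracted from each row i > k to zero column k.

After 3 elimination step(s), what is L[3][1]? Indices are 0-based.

L[3][1] = 1

k=0: U[0][0]=8
  eliminate (1,0): mult=6, new row 1: (0, 4, 8, 9); set L[1][0]=6
  eliminate (2,0): mult=7, new row 2: (0, 3, 5, 4); set L[2][0]=7
  eliminate (3,0): mult=8, new row 3: (0, 4, 0, 4); set L[3][0]=8
k=1: U[1][1]=4
  eliminate (2,1): mult=9, new row 2: (0, 0, 10, 0); set L[2][1]=9
  eliminate (3,1): mult=1, new row 3: (0, 0, 3, 6); set L[3][1]=1
k=2: U[2][2]=10
  eliminate (3,2): mult=8, new row 3: (0, 0, 0, 6); set L[3][2]=8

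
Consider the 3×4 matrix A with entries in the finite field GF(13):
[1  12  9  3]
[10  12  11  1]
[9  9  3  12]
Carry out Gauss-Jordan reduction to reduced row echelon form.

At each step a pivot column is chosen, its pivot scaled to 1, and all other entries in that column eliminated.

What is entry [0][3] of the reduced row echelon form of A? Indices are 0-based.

pivot(0,0)=1: scale R0 → (1, 12, 9, 3)
  clear (1,0): R1 −= (10)R0 → (0, 9, 12, 10)
  clear (2,0): R2 −= (9)R0 → (0, 5, 0, 11)
pivot(1,1)=9: scale R1 → (0, 1, 10, 4)
  clear (0,1): R0 −= (12)R1 → (1, 0, 6, 7)
  clear (2,1): R2 −= (5)R1 → (0, 0, 2, 4)
pivot(2,2)=2: scale R2 → (0, 0, 1, 2)
  clear (0,2): R0 −= (6)R2 → (1, 0, 0, 8)
  clear (1,2): R1 −= (10)R2 → (0, 1, 0, 10)

M[0][3] = 8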